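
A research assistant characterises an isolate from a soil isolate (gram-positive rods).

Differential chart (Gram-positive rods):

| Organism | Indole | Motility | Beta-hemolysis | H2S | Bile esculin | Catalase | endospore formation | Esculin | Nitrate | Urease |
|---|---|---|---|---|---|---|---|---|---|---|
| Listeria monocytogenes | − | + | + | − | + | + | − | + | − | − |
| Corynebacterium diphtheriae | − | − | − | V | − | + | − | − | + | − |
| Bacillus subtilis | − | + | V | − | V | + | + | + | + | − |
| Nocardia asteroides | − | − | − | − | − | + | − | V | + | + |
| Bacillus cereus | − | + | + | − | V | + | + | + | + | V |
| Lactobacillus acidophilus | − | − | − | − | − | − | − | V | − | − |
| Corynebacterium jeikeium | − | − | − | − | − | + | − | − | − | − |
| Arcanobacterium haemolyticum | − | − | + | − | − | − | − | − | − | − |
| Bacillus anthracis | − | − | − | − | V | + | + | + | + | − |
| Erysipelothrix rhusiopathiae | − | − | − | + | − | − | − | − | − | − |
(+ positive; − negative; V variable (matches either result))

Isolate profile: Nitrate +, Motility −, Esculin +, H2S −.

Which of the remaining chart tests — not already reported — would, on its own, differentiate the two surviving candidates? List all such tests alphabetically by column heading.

endospore formation, Urease

Motility −: excludes Listeria monocytogenes, Bacillus subtilis, Bacillus cereus — 7 left.
Nitrate +: excludes Lactobacillus acidophilus, Corynebacterium jeikeium, Arcanobacterium haemolyticum, Erysipelothrix rhusiopathiae — 3 left.
H2S −: all 3 remaining candidates are consistent.
Esculin +: excludes Corynebacterium diphtheriae — 2 left.
Two candidates remain: Bacillus anthracis and Nocardia asteroides.
  Indole: − vs − — same for both, does not separate.
  Beta-hemolysis: − vs − — same for both, does not separate.
  Bile esculin: V vs − — variable for at least one, does not separate.
  Catalase: + vs + — same for both, does not separate.
  endospore formation: Bacillus anthracis +, Nocardia asteroides − — discriminates.
  Urease: Bacillus anthracis −, Nocardia asteroides + — discriminates.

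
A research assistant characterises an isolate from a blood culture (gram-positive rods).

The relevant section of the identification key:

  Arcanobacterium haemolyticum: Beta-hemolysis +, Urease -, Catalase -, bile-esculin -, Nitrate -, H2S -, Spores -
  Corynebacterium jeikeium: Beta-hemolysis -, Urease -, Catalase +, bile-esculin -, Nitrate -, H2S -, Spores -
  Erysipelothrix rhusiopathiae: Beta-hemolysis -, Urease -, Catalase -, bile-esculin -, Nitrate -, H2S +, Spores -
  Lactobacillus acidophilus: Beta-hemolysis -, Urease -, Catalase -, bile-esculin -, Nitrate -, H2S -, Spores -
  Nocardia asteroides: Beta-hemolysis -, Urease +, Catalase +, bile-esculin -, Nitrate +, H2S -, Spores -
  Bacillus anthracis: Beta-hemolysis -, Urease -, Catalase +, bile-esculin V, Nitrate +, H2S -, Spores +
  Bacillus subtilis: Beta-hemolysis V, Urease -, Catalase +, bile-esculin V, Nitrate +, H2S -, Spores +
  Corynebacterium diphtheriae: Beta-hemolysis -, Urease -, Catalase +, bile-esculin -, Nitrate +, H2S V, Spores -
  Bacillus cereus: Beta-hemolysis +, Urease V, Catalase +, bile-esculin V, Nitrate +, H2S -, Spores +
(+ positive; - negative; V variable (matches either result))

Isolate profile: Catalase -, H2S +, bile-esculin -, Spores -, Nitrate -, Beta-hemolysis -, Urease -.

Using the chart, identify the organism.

Erysipelothrix rhusiopathiae

Urease -: excludes Nocardia asteroides — 8 left.
H2S +: excludes 6 organisms — 2 left.
Catalase -: excludes Corynebacterium diphtheriae — 1 left.
Nitrate -: the one remaining candidate is consistent.
bile-esculin -: the one remaining candidate is consistent.
Spores -: the one remaining candidate is consistent.
Beta-hemolysis -: the one remaining candidate is consistent.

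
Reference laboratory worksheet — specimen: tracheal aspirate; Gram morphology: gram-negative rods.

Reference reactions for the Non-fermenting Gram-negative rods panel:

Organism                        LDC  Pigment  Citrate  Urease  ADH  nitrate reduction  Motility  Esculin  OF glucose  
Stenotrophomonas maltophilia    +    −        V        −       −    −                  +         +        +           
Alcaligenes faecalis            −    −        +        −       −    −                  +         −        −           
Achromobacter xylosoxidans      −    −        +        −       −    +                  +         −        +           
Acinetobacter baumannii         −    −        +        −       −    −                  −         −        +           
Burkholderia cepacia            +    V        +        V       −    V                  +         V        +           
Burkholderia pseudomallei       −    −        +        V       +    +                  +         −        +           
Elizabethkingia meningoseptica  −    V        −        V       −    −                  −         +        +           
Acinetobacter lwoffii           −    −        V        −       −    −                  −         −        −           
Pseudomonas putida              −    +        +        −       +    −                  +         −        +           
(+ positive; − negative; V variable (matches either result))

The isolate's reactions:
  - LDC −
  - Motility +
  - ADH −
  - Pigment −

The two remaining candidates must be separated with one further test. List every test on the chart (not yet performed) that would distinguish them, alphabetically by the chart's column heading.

LDC −: excludes Stenotrophomonas maltophilia, Burkholderia cepacia — 7 left.
Pigment −: excludes Pseudomonas putida — 6 left.
ADH −: excludes Burkholderia pseudomallei — 5 left.
Motility +: excludes Acinetobacter baumannii, Elizabethkingia meningoseptica, Acinetobacter lwoffii — 2 left.
Two candidates remain: Achromobacter xylosoxidans and Alcaligenes faecalis.
  Citrate: + vs + — same for both, does not separate.
  Urease: − vs − — same for both, does not separate.
  nitrate reduction: Achromobacter xylosoxidans +, Alcaligenes faecalis − — discriminates.
  Esculin: − vs − — same for both, does not separate.
  OF glucose: Achromobacter xylosoxidans +, Alcaligenes faecalis − — discriminates.

nitrate reduction, OF glucose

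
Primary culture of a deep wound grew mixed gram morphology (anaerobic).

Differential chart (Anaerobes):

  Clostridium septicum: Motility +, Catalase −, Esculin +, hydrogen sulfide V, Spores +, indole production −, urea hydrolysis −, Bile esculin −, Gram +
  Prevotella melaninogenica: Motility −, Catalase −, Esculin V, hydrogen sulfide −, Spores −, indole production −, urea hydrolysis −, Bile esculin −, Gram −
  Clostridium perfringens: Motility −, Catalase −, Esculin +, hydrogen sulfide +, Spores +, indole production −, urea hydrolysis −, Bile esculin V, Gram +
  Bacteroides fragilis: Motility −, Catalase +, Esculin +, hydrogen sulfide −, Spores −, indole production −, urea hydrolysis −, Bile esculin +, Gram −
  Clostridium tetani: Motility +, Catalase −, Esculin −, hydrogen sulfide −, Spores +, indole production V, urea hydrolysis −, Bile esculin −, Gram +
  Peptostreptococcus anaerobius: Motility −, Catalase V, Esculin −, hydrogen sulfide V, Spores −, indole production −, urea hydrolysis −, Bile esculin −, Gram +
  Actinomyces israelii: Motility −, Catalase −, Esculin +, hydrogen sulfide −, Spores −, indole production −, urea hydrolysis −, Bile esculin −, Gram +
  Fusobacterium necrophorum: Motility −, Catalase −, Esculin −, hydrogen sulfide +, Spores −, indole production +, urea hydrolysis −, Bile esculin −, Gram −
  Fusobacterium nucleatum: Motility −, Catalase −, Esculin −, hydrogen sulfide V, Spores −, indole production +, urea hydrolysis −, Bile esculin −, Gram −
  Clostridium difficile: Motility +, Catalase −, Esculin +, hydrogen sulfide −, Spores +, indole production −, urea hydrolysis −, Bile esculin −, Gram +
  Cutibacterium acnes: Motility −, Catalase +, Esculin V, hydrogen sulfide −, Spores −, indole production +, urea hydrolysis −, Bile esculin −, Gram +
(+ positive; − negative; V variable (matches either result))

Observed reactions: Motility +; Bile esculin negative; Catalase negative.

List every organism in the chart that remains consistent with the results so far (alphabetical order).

Catalase −: excludes Bacteroides fragilis, Cutibacterium acnes — 9 left.
Motility +: excludes 6 organisms — 3 left.
Bile esculin −: all 3 remaining candidates are consistent.

Clostridium difficile, Clostridium septicum, Clostridium tetani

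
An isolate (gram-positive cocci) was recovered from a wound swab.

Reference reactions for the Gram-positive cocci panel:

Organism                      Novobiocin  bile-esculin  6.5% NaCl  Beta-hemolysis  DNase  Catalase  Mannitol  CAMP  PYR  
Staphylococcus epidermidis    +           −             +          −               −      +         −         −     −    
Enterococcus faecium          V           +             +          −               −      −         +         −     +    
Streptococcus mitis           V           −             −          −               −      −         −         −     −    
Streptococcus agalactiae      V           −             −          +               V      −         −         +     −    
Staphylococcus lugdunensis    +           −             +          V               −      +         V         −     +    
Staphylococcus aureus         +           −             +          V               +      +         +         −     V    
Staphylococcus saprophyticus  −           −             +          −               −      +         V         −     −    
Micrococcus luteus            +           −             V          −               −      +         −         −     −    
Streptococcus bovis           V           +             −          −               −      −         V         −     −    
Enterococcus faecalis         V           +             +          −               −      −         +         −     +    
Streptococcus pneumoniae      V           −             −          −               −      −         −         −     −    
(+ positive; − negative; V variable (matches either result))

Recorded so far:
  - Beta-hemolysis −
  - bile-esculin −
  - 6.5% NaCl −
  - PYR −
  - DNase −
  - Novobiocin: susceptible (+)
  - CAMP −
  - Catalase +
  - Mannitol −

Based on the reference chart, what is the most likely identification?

Micrococcus luteus

PYR −: excludes Enterococcus faecium, Staphylococcus lugdunensis, Enterococcus faecalis — 8 left.
bile-esculin −: excludes Streptococcus bovis — 7 left.
Catalase +: excludes Streptococcus mitis, Streptococcus agalactiae, Streptococcus pneumoniae — 4 left.
CAMP −: all 4 remaining candidates are consistent.
DNase −: excludes Staphylococcus aureus — 3 left.
6.5% NaCl −: excludes Staphylococcus epidermidis, Staphylococcus saprophyticus — 1 left.
Beta-hemolysis −: the one remaining candidate is consistent.
Novobiocin +: the one remaining candidate is consistent.
Mannitol −: the one remaining candidate is consistent.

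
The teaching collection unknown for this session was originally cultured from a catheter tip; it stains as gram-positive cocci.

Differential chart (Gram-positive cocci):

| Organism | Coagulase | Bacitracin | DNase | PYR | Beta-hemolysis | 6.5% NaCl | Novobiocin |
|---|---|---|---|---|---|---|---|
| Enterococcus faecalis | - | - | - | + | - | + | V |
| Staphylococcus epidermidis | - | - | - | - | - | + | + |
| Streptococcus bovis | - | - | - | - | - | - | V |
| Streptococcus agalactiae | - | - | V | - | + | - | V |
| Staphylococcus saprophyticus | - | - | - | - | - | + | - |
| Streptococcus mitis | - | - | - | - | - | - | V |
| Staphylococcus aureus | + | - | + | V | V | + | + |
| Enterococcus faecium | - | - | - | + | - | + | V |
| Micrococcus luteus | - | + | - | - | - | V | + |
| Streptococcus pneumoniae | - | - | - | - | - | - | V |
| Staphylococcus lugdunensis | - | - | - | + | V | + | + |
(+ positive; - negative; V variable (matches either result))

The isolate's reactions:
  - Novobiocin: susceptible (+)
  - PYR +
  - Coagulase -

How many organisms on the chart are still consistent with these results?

3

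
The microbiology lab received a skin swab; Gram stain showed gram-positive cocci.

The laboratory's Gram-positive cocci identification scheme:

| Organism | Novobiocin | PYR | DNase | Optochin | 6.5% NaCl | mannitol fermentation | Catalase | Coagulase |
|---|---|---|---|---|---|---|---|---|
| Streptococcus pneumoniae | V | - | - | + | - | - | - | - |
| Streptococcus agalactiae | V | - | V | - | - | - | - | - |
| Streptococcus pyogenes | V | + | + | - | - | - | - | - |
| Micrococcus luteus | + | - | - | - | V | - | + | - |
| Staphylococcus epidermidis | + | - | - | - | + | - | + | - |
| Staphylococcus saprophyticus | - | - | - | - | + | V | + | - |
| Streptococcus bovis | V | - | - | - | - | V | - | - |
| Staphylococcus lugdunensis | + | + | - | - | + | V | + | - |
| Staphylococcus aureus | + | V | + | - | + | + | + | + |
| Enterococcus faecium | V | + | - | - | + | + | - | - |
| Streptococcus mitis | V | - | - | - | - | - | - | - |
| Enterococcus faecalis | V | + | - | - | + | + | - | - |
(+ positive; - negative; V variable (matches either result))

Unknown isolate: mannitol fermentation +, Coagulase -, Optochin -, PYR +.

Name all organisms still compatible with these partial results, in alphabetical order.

Enterococcus faecalis, Enterococcus faecium, Staphylococcus lugdunensis

Optochin -: excludes Streptococcus pneumoniae — 11 left.
Coagulase -: excludes Staphylococcus aureus — 10 left.
PYR +: excludes 6 organisms — 4 left.
mannitol fermentation +: excludes Streptococcus pyogenes — 3 left.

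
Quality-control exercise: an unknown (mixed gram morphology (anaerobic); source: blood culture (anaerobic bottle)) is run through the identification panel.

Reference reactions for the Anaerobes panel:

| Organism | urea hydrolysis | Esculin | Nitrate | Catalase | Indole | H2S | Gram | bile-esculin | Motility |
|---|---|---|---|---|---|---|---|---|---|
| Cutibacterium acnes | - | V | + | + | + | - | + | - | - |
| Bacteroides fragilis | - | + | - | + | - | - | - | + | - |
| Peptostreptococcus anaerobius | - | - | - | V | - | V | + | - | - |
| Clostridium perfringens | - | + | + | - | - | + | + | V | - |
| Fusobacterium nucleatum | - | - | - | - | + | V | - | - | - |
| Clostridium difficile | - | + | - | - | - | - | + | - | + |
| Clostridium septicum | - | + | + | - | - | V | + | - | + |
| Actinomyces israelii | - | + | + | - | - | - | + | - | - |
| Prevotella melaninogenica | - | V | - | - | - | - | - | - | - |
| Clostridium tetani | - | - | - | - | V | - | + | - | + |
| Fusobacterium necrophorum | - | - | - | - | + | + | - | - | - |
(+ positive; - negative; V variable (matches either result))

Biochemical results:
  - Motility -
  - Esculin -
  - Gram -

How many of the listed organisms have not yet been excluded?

3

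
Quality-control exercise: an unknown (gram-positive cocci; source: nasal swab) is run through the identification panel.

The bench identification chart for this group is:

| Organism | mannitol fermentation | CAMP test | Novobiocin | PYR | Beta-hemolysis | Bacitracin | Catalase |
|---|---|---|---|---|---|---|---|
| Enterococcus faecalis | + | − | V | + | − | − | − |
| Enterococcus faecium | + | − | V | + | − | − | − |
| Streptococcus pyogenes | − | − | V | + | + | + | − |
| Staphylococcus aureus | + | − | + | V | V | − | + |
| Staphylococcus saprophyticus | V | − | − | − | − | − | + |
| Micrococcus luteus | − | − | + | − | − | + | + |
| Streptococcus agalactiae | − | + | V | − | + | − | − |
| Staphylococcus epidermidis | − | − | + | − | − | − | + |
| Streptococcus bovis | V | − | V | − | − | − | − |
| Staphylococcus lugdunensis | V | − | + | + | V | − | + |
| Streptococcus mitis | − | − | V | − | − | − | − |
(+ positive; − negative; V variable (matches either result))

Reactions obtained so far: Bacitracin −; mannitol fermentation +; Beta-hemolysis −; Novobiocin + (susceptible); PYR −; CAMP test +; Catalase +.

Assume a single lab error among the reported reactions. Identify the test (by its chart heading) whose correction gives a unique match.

As reported, no row in the chart matches all 7 reactions.
Reversing CAMP test (to −) → unique match: Staphylococcus aureus.
Reversing Novobiocin → still no organism matches.
Reversing Beta-hemolysis → still no organism matches.
Reversing PYR → still no organism matches.
Reversing mannitol fermentation → still no organism matches.
Reversing Bacitracin → still no organism matches.
Reversing Catalase → still no organism matches.

CAMP test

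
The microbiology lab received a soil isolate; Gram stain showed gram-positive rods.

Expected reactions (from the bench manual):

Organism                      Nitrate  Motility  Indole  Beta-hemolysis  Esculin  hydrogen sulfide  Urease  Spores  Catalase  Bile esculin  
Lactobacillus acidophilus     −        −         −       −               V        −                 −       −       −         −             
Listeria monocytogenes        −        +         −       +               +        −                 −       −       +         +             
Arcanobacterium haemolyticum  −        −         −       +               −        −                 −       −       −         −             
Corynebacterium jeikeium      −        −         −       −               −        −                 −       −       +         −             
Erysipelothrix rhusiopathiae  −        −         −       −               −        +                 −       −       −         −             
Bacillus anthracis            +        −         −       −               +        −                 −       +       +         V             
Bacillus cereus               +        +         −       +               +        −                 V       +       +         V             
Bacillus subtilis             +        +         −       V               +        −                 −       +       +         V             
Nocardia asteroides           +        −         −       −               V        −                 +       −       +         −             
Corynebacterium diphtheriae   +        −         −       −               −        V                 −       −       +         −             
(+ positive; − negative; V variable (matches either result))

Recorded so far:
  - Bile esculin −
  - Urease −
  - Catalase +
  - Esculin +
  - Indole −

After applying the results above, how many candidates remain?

3

Catalase +: excludes Lactobacillus acidophilus, Arcanobacterium haemolyticum, Erysipelothrix rhusiopathiae — 7 left.
Indole −: all 7 remaining candidates are consistent.
Urease −: excludes Nocardia asteroides — 6 left.
Bile esculin −: excludes Listeria monocytogenes — 5 left.
Esculin +: excludes Corynebacterium jeikeium, Corynebacterium diphtheriae — 3 left.
Still consistent: Bacillus anthracis, Bacillus cereus, Bacillus subtilis.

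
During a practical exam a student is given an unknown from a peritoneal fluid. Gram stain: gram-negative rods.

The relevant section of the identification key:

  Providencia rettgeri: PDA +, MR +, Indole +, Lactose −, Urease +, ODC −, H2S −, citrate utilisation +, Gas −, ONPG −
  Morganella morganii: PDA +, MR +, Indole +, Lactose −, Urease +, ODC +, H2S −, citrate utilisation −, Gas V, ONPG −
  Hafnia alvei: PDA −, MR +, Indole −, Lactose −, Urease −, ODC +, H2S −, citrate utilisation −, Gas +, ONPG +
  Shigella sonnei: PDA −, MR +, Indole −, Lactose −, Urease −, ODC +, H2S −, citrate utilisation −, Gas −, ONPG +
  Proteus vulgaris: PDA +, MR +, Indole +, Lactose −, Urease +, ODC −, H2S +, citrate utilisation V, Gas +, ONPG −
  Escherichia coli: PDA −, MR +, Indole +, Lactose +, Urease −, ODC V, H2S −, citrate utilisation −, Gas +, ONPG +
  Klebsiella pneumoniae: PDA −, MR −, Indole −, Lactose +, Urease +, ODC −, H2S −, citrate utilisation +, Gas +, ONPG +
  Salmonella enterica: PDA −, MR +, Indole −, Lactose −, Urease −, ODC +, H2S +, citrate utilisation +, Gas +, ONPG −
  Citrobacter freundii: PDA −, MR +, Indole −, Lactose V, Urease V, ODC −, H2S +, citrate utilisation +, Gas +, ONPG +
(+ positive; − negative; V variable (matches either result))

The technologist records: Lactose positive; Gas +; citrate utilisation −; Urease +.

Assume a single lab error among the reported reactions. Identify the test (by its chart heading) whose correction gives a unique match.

As reported, no row in the chart matches all 4 reactions.
Reversing Urease (to −) → unique match: Escherichia coli.
Reversing Gas → still no organism matches.
Reversing citrate utilisation → 2 organisms match (not unique).
Reversing Lactose → 2 organisms match (not unique).

Urease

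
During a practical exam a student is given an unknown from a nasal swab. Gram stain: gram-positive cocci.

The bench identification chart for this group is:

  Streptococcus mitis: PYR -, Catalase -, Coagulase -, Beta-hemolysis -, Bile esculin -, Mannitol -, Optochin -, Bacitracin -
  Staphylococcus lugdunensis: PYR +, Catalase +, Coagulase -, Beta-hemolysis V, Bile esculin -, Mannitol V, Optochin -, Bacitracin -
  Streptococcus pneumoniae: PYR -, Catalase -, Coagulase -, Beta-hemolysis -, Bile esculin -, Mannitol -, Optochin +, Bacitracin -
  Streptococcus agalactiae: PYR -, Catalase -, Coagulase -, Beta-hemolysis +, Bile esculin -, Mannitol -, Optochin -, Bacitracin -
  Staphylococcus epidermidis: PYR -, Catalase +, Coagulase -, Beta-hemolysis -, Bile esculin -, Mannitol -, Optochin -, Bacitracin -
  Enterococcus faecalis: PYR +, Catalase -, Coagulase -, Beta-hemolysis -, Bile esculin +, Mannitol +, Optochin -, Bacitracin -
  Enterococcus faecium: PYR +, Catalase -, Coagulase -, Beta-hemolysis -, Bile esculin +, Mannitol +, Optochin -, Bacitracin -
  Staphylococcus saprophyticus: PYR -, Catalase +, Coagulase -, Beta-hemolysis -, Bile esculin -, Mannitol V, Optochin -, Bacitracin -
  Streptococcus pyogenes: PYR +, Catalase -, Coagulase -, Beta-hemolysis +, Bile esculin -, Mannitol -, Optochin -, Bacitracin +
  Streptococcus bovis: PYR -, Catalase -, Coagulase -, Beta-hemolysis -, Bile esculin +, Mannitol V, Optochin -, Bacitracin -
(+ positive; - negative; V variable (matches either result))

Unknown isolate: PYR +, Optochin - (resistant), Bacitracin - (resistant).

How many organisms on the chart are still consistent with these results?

PYR +: excludes 6 organisms — 4 left.
Bacitracin -: excludes Streptococcus pyogenes — 3 left.
Optochin -: all 3 remaining candidates are consistent.
Still consistent: Enterococcus faecalis, Enterococcus faecium, Staphylococcus lugdunensis.

3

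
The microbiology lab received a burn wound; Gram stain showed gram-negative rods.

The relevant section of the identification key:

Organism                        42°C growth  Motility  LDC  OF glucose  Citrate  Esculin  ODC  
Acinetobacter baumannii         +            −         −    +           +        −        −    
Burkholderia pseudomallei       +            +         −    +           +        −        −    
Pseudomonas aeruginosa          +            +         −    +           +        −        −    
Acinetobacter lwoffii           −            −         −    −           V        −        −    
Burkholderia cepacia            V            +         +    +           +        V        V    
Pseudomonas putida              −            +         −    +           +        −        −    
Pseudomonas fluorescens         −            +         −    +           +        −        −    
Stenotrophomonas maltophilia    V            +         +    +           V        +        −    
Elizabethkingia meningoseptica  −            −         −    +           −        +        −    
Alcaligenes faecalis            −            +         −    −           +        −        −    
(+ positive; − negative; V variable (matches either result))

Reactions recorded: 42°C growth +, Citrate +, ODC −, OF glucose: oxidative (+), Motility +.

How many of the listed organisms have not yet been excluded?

ODC −: all 10 remaining candidates are consistent.
Citrate +: excludes Elizabethkingia meningoseptica — 9 left.
OF glucose +: excludes Acinetobacter lwoffii, Alcaligenes faecalis — 7 left.
42°C growth +: excludes Pseudomonas putida, Pseudomonas fluorescens — 5 left.
Motility +: excludes Acinetobacter baumannii — 4 left.
Still consistent: Burkholderia cepacia, Burkholderia pseudomallei, Pseudomonas aeruginosa, Stenotrophomonas maltophilia.

4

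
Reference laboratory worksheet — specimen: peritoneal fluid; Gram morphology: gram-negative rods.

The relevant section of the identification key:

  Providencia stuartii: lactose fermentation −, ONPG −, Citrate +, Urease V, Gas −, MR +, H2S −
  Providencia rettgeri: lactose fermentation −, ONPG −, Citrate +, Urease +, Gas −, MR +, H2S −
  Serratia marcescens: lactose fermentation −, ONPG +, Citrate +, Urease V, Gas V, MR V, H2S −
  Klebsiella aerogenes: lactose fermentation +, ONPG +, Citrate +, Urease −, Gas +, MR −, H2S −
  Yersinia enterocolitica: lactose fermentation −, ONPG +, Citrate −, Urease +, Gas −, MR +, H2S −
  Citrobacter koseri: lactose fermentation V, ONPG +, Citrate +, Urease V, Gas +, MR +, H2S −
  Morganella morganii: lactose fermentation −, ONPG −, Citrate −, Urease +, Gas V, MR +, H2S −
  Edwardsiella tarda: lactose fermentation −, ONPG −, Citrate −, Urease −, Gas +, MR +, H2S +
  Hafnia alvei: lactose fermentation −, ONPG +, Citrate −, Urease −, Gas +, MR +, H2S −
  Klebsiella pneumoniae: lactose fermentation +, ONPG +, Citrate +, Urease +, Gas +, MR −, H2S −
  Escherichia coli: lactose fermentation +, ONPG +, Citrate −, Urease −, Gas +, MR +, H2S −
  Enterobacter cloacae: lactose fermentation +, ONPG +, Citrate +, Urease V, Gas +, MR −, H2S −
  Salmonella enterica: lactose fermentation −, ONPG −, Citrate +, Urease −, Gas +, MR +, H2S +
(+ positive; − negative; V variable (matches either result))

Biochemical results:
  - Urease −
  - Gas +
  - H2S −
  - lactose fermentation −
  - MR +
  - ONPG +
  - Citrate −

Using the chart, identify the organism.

Hafnia alvei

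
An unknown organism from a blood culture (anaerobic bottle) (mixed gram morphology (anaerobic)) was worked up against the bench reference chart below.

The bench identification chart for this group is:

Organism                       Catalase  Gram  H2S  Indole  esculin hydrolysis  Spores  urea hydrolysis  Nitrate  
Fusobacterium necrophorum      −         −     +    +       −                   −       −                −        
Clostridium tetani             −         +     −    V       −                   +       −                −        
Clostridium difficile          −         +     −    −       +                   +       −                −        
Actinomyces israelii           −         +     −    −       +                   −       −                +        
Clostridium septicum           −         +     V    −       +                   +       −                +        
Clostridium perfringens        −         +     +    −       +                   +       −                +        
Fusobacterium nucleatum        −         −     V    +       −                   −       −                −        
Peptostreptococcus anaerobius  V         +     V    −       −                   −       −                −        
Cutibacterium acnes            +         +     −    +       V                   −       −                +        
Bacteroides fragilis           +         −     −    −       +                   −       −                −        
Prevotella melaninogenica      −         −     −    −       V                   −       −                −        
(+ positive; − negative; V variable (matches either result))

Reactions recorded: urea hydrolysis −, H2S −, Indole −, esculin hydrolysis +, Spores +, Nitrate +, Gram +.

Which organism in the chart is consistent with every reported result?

Gram +: excludes Fusobacterium necrophorum, Fusobacterium nucleatum, Bacteroides fragilis, Prevotella melaninogenica — 7 left.
Indole −: excludes Cutibacterium acnes — 6 left.
esculin hydrolysis +: excludes Clostridium tetani, Peptostreptococcus anaerobius — 4 left.
Spores +: excludes Actinomyces israelii — 3 left.
H2S −: excludes Clostridium perfringens — 2 left.
urea hydrolysis −: all 2 remaining candidates are consistent.
Nitrate +: excludes Clostridium difficile — 1 left.

Clostridium septicum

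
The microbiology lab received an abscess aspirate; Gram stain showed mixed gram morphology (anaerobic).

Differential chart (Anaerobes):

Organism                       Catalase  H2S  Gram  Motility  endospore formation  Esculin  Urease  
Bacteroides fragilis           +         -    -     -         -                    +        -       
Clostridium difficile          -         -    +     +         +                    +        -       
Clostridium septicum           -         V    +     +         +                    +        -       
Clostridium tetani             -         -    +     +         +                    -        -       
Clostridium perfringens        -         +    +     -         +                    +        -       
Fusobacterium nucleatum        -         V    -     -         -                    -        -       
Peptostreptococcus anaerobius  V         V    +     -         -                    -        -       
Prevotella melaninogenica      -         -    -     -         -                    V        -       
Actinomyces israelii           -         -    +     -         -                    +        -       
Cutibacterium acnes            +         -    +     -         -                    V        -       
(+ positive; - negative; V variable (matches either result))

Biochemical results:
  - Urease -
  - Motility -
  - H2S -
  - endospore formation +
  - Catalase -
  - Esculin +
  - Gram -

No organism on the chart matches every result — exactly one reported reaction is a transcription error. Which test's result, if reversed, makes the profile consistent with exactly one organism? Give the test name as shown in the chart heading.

endospore formation

As reported, no row in the chart matches all 7 reactions.
Reversing Esculin → still no organism matches.
Reversing Motility → still no organism matches.
Reversing Urease → still no organism matches.
Reversing Gram → still no organism matches.
Reversing H2S → still no organism matches.
Reversing Catalase → still no organism matches.
Reversing endospore formation (to -) → unique match: Prevotella melaninogenica.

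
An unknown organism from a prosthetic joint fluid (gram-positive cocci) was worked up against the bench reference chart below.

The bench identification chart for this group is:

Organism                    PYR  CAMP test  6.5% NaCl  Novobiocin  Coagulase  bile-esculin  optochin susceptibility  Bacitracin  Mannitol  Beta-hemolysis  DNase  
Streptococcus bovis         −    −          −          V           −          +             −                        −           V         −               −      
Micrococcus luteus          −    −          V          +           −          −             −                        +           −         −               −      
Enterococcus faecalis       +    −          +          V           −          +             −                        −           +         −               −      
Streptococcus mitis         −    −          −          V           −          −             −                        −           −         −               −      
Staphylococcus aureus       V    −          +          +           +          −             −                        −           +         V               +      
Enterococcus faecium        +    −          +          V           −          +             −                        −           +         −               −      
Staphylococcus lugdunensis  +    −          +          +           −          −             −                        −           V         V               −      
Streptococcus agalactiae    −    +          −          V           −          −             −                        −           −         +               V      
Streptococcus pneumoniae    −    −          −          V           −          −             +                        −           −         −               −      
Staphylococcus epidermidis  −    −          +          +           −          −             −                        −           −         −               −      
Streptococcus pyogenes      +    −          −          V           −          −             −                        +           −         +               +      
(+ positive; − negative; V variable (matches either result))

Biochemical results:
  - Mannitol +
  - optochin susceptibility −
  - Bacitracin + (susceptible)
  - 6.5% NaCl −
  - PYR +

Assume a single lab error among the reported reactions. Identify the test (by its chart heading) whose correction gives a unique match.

As reported, no row in the chart matches all 5 reactions.
Reversing optochin susceptibility → still no organism matches.
Reversing Mannitol (to −) → unique match: Streptococcus pyogenes.
Reversing 6.5% NaCl → still no organism matches.
Reversing Bacitracin → still no organism matches.
Reversing PYR → still no organism matches.

Mannitol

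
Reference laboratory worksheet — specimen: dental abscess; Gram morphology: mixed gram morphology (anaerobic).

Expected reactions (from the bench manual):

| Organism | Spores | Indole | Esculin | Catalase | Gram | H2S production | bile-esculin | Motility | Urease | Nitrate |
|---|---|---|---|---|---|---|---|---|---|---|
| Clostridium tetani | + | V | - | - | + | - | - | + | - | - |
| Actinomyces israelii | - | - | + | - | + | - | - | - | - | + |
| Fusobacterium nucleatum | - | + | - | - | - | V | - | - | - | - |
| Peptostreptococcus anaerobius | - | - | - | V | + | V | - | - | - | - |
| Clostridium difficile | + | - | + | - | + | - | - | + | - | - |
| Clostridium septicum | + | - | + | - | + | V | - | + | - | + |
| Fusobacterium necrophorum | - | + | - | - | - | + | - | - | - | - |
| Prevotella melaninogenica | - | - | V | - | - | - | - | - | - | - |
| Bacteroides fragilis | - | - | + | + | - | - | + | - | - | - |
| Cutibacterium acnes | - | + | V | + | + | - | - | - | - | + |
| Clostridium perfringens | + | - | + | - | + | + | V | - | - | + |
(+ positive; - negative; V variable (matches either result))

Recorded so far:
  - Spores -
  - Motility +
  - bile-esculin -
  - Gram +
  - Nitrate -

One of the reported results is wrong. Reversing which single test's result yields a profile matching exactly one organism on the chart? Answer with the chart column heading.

Motility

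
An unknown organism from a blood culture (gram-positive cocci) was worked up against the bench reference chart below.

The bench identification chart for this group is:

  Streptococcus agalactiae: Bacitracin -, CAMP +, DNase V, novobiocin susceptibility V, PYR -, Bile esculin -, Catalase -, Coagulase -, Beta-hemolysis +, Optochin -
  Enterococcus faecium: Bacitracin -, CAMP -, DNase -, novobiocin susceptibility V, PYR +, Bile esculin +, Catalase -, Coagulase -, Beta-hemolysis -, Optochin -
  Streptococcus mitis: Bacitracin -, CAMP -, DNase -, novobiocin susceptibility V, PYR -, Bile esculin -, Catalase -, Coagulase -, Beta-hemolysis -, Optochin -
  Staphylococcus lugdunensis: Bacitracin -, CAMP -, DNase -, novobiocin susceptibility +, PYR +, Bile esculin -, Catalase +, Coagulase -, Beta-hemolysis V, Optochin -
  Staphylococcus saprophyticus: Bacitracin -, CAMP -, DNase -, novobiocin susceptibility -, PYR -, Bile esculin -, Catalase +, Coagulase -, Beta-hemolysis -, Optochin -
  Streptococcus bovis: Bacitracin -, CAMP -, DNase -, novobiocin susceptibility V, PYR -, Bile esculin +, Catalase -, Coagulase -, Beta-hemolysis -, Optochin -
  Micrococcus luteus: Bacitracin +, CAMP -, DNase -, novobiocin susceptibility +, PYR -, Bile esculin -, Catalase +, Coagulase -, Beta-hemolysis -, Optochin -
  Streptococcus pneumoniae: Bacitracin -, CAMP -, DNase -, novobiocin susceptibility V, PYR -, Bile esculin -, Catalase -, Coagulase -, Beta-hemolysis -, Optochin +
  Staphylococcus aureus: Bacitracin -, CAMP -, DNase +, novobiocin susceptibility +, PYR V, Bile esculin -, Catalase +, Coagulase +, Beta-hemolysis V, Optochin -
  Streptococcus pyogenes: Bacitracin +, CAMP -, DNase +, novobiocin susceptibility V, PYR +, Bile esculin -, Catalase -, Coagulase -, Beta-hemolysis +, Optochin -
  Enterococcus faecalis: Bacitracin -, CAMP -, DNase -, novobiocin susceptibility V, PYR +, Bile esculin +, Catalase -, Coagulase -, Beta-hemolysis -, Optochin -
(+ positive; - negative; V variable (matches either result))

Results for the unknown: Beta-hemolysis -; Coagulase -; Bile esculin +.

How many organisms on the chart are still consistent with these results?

Bile esculin +: excludes 8 organisms — 3 left.
Beta-hemolysis -: all 3 remaining candidates are consistent.
Coagulase -: all 3 remaining candidates are consistent.
Still consistent: Enterococcus faecalis, Enterococcus faecium, Streptococcus bovis.

3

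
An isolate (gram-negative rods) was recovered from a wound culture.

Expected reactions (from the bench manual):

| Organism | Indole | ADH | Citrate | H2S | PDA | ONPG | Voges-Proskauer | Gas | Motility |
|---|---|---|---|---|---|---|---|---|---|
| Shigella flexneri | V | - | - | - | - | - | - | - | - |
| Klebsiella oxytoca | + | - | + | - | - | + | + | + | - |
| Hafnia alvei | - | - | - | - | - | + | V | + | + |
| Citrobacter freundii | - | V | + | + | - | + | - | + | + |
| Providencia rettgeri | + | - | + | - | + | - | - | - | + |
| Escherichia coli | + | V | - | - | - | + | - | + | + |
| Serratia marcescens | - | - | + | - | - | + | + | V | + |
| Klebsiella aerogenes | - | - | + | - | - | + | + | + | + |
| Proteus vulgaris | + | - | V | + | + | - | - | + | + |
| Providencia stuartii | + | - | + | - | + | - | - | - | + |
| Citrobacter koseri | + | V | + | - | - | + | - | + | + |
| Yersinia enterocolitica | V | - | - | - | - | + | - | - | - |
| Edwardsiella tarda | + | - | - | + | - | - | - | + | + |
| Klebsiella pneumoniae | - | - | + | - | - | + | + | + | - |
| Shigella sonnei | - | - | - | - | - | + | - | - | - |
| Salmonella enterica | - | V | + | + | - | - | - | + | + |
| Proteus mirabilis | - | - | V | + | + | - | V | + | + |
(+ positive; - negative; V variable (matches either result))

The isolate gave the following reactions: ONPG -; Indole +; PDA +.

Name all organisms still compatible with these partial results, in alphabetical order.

Proteus vulgaris, Providencia rettgeri, Providencia stuartii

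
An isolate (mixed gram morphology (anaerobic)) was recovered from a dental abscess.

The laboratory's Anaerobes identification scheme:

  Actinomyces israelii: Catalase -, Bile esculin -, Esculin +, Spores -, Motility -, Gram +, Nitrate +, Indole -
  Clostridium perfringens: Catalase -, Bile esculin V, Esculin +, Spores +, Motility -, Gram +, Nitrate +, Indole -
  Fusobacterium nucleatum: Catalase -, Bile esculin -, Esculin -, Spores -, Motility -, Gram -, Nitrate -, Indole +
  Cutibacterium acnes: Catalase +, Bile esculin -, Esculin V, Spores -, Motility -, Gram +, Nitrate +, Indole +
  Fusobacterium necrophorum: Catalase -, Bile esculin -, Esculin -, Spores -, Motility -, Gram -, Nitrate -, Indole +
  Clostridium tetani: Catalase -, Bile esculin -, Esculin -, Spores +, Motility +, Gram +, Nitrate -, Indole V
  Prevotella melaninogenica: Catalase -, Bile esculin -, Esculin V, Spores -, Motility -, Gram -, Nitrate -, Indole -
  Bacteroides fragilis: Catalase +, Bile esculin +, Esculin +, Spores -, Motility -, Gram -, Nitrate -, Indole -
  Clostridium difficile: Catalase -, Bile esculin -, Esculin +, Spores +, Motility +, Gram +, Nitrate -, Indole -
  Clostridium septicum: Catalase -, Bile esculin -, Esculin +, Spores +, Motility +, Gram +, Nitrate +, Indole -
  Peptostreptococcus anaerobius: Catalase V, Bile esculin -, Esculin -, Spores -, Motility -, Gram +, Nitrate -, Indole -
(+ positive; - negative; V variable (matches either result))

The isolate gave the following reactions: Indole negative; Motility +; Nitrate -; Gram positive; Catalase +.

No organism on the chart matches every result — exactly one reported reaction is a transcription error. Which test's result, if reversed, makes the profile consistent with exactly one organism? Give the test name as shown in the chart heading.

As reported, no row in the chart matches all 5 reactions.
Reversing Indole → still no organism matches.
Reversing Nitrate → still no organism matches.
Reversing Catalase → 2 organisms match (not unique).
Reversing Motility (to -) → unique match: Peptostreptococcus anaerobius.
Reversing Gram → still no organism matches.

Motility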